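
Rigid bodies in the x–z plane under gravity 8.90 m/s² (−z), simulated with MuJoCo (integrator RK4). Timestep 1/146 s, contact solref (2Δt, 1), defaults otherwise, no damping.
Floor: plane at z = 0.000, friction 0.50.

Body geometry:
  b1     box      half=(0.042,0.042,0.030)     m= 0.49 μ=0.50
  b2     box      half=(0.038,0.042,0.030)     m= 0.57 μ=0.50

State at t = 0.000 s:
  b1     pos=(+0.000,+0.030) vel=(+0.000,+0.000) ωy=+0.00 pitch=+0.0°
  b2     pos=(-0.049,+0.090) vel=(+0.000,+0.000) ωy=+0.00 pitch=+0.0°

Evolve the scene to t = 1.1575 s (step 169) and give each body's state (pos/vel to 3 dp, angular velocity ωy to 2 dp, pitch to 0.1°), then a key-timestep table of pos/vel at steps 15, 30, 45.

State at t = 1.1575 s:
  b1     pos=(+0.000,+0.030) vel=(+0.000,+0.000) ωy=+0.00 pitch=+0.0°
  b2     pos=(-0.086,+0.038) vel=(+0.000,+0.000) ωy=+0.00 pitch=-90.0°

Key-timestep trajectory:
   step    t(s)  b1.x    b1.z    b1.vx   b1.vz   b2.x    b2.z    b2.vx   b2.vz 
     15  0.1027   +0.000  +0.030  +0.000  +0.000   -0.055  +0.088  -0.132  -0.066
     30  0.2055   +0.000  +0.030  +0.000  +0.000   -0.076  +0.062  -0.226  -0.588
     45  0.3082   +0.000  +0.030  +0.000  +0.000   -0.088  +0.039  +0.066  -0.029


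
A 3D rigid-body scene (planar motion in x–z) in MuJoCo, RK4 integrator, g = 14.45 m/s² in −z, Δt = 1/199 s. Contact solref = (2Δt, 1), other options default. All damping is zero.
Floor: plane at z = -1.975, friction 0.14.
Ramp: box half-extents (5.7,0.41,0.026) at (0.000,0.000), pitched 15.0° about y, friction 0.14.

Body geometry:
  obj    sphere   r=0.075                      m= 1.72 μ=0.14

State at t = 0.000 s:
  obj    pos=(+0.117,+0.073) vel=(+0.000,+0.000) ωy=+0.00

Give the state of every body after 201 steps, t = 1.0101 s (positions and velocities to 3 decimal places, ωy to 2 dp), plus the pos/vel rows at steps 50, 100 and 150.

State at t = 1.0101 s:
  obj    pos=(+1.433,-0.280) vel=(+2.606,-0.698) ωy=+35.97

Key-timestep trajectory:
   step    t(s)  obj.x    obj.z    obj.vx   obj.vz 
     50  0.2513   +0.199  +0.051  +0.648  -0.174
    100  0.5025   +0.443  -0.014  +1.297  -0.347
    150  0.7538   +0.850  -0.123  +1.945  -0.521


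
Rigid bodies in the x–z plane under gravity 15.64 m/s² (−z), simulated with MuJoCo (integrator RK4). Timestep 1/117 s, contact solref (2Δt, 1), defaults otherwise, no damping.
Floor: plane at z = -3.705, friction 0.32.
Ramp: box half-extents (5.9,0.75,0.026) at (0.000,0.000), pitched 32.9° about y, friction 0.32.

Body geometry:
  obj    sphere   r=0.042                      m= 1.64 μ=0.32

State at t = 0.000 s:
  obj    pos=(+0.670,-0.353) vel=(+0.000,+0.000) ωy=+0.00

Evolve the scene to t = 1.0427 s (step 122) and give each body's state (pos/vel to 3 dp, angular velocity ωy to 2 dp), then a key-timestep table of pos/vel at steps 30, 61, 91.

State at t = 1.0427 s:
  obj    pos=(+3.440,-2.145) vel=(+5.312,-3.437) ωy=+150.61

Key-timestep trajectory:
   step    t(s)  obj.x    obj.z    obj.vx   obj.vz 
     30  0.2564   +0.838  -0.461  +1.307  -0.845
     61  0.5214   +1.363  -0.801  +2.656  -1.718
     91  0.7778   +2.211  -1.350  +3.963  -2.564


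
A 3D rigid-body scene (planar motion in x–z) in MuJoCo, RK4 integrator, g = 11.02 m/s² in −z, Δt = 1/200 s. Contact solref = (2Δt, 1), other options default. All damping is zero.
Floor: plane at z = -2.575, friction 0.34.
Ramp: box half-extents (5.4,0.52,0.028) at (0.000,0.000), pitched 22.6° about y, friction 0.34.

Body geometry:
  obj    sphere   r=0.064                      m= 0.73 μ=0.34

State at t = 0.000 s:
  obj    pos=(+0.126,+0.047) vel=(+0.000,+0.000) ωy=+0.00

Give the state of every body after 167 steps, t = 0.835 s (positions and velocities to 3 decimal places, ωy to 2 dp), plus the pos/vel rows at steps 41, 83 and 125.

State at t = 0.835 s:
  obj    pos=(+1.100,-0.358) vel=(+2.332,-0.971) ωy=+39.46

Key-timestep trajectory:
   step    t(s)  obj.x    obj.z    obj.vx   obj.vz 
     41  0.2050   +0.185  +0.023  +0.573  -0.238
     83  0.4150   +0.367  -0.053  +1.159  -0.482
    125  0.6250   +0.672  -0.180  +1.746  -0.727


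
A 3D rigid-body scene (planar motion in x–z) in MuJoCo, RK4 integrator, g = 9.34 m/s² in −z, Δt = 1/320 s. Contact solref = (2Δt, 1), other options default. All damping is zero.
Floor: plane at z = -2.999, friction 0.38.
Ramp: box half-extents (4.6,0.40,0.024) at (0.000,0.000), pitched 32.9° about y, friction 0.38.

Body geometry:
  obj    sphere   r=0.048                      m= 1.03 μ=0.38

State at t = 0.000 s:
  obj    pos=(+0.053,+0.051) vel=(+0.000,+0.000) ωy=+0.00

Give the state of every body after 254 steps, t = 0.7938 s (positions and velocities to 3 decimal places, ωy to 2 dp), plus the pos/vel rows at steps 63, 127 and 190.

State at t = 0.7938 s:
  obj    pos=(+1.012,-0.569) vel=(+2.415,-1.562) ωy=+59.92

Key-timestep trajectory:
   step    t(s)  obj.x    obj.z    obj.vx   obj.vz 
     63  0.1969   +0.112  +0.013  +0.599  -0.388
    127  0.3969   +0.293  -0.104  +1.208  -0.781
    190  0.5938   +0.590  -0.296  +1.807  -1.169


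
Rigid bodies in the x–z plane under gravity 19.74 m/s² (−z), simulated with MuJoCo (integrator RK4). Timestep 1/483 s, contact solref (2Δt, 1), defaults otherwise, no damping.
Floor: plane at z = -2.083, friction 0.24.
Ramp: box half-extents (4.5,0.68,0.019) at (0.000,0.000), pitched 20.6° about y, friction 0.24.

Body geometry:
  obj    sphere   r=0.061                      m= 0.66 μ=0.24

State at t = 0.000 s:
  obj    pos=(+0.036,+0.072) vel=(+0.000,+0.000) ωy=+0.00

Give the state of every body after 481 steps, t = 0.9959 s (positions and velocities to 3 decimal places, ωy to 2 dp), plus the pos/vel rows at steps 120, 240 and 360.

State at t = 0.9959 s:
  obj    pos=(+2.339,-0.794) vel=(+4.625,-1.738) ωy=+80.99

Key-timestep trajectory:
   step    t(s)  obj.x    obj.z    obj.vx   obj.vz 
    120  0.2484   +0.179  +0.018  +1.154  -0.434
    240  0.4969   +0.609  -0.144  +2.308  -0.867
    360  0.7453   +1.326  -0.413  +3.461  -1.301


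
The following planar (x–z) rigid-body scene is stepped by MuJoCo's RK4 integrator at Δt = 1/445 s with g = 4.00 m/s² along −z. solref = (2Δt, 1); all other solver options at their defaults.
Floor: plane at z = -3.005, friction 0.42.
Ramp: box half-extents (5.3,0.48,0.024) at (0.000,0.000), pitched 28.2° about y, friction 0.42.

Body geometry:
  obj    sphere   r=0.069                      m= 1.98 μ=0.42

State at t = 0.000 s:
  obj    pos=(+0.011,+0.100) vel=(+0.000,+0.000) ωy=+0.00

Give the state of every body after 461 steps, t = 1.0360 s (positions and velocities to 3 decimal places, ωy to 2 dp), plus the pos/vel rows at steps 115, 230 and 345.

State at t = 1.0360 s:
  obj    pos=(+0.649,-0.243) vel=(+1.233,-0.661) ωy=+20.27

Key-timestep trajectory:
   step    t(s)  obj.x    obj.z    obj.vx   obj.vz 
    115  0.2584   +0.051  +0.078  +0.308  -0.165
    230  0.5169   +0.170  +0.014  +0.615  -0.330
    345  0.7753   +0.369  -0.092  +0.923  -0.495


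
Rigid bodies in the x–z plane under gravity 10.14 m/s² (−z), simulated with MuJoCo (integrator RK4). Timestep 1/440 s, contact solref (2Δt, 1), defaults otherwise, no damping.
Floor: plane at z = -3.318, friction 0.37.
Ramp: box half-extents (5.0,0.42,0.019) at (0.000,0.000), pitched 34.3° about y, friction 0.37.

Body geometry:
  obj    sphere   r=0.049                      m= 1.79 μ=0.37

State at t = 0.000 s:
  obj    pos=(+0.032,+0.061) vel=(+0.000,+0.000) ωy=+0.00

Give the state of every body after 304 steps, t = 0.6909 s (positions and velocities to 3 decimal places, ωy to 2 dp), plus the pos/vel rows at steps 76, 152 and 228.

State at t = 0.6909 s:
  obj    pos=(+0.837,-0.488) vel=(+2.330,-1.589) ωy=+57.54

Key-timestep trajectory:
   step    t(s)  obj.x    obj.z    obj.vx   obj.vz 
     76  0.1727   +0.082  +0.026  +0.582  -0.397
    152  0.3455   +0.233  -0.077  +1.165  -0.795
    228  0.5182   +0.485  -0.248  +1.747  -1.192


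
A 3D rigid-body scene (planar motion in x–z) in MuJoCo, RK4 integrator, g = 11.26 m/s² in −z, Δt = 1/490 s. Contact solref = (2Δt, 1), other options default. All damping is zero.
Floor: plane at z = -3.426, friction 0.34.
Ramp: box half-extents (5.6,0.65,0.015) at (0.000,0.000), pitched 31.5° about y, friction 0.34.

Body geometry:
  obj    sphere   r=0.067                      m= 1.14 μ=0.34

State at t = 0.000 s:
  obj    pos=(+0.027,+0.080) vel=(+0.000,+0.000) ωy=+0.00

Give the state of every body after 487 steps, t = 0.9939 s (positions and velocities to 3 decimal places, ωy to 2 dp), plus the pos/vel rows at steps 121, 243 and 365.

State at t = 0.9939 s:
  obj    pos=(+1.797,-1.005) vel=(+3.561,-2.182) ωy=+62.33

Key-timestep trajectory:
   step    t(s)  obj.x    obj.z    obj.vx   obj.vz 
    121  0.2469   +0.136  +0.013  +0.885  -0.542
    243  0.4959   +0.468  -0.190  +1.777  -1.089
    365  0.7449   +1.021  -0.530  +2.669  -1.636


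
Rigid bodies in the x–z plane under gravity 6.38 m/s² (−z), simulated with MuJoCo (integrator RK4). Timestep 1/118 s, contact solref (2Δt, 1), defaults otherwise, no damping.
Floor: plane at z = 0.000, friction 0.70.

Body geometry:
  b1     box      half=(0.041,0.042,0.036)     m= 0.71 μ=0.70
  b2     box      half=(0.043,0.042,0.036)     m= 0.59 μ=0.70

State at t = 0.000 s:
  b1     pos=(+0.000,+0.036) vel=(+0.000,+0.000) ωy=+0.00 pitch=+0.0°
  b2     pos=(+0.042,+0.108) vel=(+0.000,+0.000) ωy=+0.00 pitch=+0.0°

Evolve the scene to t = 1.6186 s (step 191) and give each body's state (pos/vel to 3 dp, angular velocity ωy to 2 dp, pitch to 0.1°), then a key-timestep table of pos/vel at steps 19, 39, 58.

State at t = 1.6186 s:
  b1     pos=(+0.000,+0.036) vel=(+0.000,+0.000) ωy=+0.00 pitch=+0.0°
  b2     pos=(+0.086,+0.043) vel=(+0.000,+0.000) ωy=+0.00 pitch=+90.0°

Key-timestep trajectory:
   step    t(s)  b1.x    b1.z    b1.vx   b1.vz   b2.x    b2.z    b2.vx   b2.vz 
     19  0.1610   +0.000  +0.036  +0.000  +0.000   +0.044  +0.108  +0.026  -0.002
     39  0.3305   +0.000  +0.036  +0.000  +0.000   +0.055  +0.105  +0.132  -0.058
     58  0.4915   +0.000  +0.036  +0.000  +0.000   +0.086  +0.055  +0.211  -0.744


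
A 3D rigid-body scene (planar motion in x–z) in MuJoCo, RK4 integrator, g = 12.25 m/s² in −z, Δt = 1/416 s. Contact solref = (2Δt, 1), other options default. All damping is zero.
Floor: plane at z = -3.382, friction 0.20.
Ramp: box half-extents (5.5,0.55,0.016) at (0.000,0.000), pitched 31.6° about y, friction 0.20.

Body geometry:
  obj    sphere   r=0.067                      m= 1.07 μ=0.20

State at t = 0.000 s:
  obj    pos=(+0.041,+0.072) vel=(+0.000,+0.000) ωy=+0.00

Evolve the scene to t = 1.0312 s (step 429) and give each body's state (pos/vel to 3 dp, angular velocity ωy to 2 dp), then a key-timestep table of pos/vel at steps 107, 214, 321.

State at t = 1.0312 s:
  obj    pos=(+2.118,-1.205) vel=(+4.027,-2.478) ωy=+70.56

Key-timestep trajectory:
   step    t(s)  obj.x    obj.z    obj.vx   obj.vz 
    107  0.2572   +0.170  -0.007  +1.005  -0.618
    214  0.5144   +0.558  -0.246  +2.009  -1.236
    321  0.7716   +1.204  -0.643  +3.013  -1.854


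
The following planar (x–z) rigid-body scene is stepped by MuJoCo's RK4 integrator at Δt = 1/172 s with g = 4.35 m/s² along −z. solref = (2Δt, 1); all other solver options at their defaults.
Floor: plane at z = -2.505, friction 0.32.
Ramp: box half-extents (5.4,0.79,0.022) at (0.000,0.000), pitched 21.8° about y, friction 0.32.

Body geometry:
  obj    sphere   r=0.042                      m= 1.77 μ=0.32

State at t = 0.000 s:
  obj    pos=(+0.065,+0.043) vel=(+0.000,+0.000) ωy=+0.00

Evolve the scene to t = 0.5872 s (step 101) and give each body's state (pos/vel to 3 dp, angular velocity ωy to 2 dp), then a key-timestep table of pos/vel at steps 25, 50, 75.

State at t = 0.5872 s:
  obj    pos=(+0.250,-0.031) vel=(+0.629,-0.252) ωy=+16.13

Key-timestep trajectory:
   step    t(s)  obj.x    obj.z    obj.vx   obj.vz 
     25  0.1453   +0.076  +0.038  +0.156  -0.062
     50  0.2907   +0.110  +0.025  +0.312  -0.125
     75  0.4360   +0.167  +0.002  +0.467  -0.187


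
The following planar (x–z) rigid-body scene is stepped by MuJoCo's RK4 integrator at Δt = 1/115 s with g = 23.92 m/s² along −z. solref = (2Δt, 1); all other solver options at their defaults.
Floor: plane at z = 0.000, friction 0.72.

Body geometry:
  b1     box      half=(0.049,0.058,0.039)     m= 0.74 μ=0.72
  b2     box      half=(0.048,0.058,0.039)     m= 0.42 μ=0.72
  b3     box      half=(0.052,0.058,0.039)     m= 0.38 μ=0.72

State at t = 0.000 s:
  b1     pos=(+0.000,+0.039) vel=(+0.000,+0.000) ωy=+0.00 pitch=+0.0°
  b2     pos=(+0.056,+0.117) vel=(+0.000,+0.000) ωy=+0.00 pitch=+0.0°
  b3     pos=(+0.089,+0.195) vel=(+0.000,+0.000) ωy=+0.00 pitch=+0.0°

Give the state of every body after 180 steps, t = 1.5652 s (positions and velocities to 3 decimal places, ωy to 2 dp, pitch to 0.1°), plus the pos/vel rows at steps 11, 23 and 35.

State at t = 1.5652 s:
  b1     pos=(+0.000,+0.039) vel=(+0.000,+0.000) ωy=+0.00 pitch=+0.0°
  b2     pos=(+0.100,+0.048) vel=(+0.000,+0.000) ωy=+0.00 pitch=+90.0°
  b3     pos=(+0.218,+0.052) vel=(+0.000,+0.000) ωy=+0.00 pitch=+90.0°

Key-timestep trajectory:
   step    t(s)  b1.x    b1.z    b1.vx   b1.vz   b2.x    b2.z    b2.vx   b2.vz   b3.x    b3.z    b3.vx   b3.vz 
     11  0.0957   +0.000  +0.039  -0.002  +0.002   +0.067  +0.113  +0.259  -0.121   +0.122  +0.177  +0.695  -0.543
     23  0.2000   +0.000  +0.039  +0.000  +0.000   +0.104  +0.040  +0.167  -0.506   +0.216  +0.041  +0.608  -0.057
     35  0.3043   +0.000  +0.039  +0.000  +0.000   +0.100  +0.048  -0.007  +0.011   +0.216  +0.051  +0.016  +0.010


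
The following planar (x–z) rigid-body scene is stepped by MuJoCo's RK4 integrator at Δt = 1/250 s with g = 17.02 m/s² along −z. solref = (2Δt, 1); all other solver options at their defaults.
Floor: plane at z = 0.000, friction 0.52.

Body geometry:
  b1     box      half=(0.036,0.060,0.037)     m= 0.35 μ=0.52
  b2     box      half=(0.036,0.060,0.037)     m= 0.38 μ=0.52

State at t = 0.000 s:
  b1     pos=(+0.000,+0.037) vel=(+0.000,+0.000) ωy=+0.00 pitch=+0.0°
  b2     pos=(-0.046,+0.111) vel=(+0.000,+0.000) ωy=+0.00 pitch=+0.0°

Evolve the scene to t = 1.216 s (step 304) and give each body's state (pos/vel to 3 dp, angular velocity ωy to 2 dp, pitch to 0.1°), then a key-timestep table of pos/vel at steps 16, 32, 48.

State at t = 1.216 s:
  b1     pos=(+0.000,+0.037) vel=(+0.000,+0.000) ωy=+0.00 pitch=+0.0°
  b2     pos=(-0.089,+0.036) vel=(+0.000,+0.000) ωy=+0.00 pitch=-90.0°

Key-timestep trajectory:
   step    t(s)  b1.x    b1.z    b1.vx   b1.vz   b2.x    b2.z    b2.vx   b2.vz 
     16  0.0640   +0.000  +0.037  +0.001  +0.000   -0.052  +0.109  -0.191  -0.090
     32  0.1280   +0.000  +0.037  +0.000  +0.000   -0.071  +0.092  -0.355  -0.584
     48  0.1920   +0.000  +0.037  +0.000  +0.000   -0.090  +0.033  +0.052  +0.106


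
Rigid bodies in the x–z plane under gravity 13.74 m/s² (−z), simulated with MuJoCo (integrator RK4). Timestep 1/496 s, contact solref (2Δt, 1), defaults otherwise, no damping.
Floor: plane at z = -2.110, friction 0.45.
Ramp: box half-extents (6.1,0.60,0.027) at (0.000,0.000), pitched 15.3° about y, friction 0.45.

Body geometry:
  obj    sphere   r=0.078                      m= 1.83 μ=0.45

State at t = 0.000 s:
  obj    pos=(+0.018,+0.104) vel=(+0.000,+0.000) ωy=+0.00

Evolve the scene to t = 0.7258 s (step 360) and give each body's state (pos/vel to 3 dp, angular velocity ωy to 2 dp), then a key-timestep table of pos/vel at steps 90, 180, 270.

State at t = 0.7258 s:
  obj    pos=(+0.676,-0.076) vel=(+1.813,-0.496) ωy=+24.10

Key-timestep trajectory:
   step    t(s)  obj.x    obj.z    obj.vx   obj.vz 
     90  0.1815   +0.059  +0.093  +0.453  -0.124
    180  0.3629   +0.183  +0.059  +0.907  -0.248
    270  0.5444   +0.388  +0.003  +1.360  -0.372


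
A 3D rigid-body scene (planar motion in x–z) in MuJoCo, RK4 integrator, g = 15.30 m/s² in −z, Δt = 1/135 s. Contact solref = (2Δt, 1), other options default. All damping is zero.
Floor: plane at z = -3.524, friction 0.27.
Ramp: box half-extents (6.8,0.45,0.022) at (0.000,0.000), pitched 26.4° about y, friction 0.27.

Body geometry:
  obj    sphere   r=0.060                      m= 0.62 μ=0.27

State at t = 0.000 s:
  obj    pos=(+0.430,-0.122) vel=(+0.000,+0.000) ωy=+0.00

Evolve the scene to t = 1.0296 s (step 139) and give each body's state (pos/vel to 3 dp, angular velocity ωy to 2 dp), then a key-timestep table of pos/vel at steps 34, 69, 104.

State at t = 1.0296 s:
  obj    pos=(+2.737,-1.267) vel=(+4.482,-2.225) ωy=+83.37

Key-timestep trajectory:
   step    t(s)  obj.x    obj.z    obj.vx   obj.vz 
     34  0.2519   +0.568  -0.191  +1.097  -0.544
     69  0.5111   +0.999  -0.404  +2.225  -1.104
    104  0.7704   +1.722  -0.763  +3.353  -1.665


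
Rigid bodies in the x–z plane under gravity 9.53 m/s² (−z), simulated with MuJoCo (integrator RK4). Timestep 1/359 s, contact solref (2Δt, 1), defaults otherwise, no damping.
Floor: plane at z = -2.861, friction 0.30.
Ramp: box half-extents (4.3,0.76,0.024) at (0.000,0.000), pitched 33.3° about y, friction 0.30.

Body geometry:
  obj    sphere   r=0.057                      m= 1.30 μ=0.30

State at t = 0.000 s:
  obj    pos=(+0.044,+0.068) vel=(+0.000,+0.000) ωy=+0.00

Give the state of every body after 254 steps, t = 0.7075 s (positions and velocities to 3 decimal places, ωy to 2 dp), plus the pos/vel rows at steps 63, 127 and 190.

State at t = 0.7075 s:
  obj    pos=(+0.826,-0.446) vel=(+2.210,-1.452) ωy=+46.38

Key-timestep trajectory:
   step    t(s)  obj.x    obj.z    obj.vx   obj.vz 
     63  0.1755   +0.092  +0.036  +0.548  -0.360
    127  0.3538   +0.240  -0.060  +1.105  -0.726
    190  0.5292   +0.482  -0.219  +1.653  -1.086


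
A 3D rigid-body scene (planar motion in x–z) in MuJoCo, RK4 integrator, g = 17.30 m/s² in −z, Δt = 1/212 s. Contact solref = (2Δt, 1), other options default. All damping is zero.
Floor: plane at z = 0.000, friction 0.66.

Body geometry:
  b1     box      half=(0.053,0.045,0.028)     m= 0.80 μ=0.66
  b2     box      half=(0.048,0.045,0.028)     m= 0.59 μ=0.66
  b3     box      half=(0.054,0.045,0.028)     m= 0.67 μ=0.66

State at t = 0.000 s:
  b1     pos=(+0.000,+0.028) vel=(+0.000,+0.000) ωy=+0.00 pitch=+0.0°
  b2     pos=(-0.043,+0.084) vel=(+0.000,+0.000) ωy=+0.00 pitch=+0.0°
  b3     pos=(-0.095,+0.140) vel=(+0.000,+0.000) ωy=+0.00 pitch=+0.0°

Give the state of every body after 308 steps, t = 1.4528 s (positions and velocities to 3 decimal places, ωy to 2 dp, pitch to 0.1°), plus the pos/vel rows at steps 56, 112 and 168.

State at t = 1.4528 s:
  b1     pos=(+0.000,+0.028) vel=(+0.000,+0.000) ωy=+0.00 pitch=+0.0°
  b2     pos=(-0.089,+0.048) vel=(+0.000,+0.000) ωy=+0.00 pitch=-90.0°
  b3     pos=(-0.188,+0.054) vel=(+0.000,+0.000) ωy=+0.00 pitch=-90.0°

Key-timestep trajectory:
   step    t(s)  b1.x    b1.z    b1.vx   b1.vz   b2.x    b2.z    b2.vx   b2.vz   b3.x    b3.z    b3.vx   b3.vz 
     56  0.2642   +0.000  +0.028  +0.000  +0.000   -0.091  +0.049  +0.073  -0.003   -0.194  +0.055  -0.296  +0.188
    112  0.5283   +0.000  +0.028  +0.000  +0.000   -0.089  +0.048  +0.000  +0.000   -0.214  +0.061  +0.016  -0.001
    168  0.7925   +0.000  +0.028  +0.000  +0.000   -0.089  +0.048  +0.000  +0.000   -0.181  +0.057  -0.020  -0.006


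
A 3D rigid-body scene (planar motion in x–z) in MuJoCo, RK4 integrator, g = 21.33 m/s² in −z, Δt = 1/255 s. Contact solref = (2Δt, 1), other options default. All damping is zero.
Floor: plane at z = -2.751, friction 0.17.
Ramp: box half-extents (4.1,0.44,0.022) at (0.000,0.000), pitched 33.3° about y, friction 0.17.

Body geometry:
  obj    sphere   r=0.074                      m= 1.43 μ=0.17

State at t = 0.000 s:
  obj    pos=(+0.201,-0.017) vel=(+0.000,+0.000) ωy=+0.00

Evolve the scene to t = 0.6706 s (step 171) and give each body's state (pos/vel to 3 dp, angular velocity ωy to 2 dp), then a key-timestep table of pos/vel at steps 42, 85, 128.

State at t = 0.6706 s:
  obj    pos=(+1.832,-1.089) vel=(+4.864,-3.199) ωy=+68.62

Key-timestep trajectory:
   step    t(s)  obj.x    obj.z    obj.vx   obj.vz 
     42  0.1647   +0.299  -0.082  +1.189  -0.799
     85  0.3333   +0.604  -0.282  +2.410  -1.608
    128  0.5020   +1.115  -0.618  +3.631  -2.415


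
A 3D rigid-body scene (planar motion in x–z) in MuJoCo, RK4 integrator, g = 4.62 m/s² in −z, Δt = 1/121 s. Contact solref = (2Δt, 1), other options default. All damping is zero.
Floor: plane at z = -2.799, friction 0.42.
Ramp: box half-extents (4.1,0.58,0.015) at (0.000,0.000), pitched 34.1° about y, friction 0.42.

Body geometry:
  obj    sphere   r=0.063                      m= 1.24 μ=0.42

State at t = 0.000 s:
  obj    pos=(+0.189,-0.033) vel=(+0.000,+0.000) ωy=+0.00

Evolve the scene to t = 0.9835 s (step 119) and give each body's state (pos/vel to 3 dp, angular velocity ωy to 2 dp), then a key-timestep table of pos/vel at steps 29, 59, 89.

State at t = 0.9835 s:
  obj    pos=(+0.930,-0.535) vel=(+1.507,-1.020) ωy=+28.87

Key-timestep trajectory:
   step    t(s)  obj.x    obj.z    obj.vx   obj.vz 
     29  0.2397   +0.233  -0.063  +0.367  -0.249
     59  0.4876   +0.371  -0.157  +0.747  -0.506
     89  0.7355   +0.603  -0.314  +1.127  -0.763


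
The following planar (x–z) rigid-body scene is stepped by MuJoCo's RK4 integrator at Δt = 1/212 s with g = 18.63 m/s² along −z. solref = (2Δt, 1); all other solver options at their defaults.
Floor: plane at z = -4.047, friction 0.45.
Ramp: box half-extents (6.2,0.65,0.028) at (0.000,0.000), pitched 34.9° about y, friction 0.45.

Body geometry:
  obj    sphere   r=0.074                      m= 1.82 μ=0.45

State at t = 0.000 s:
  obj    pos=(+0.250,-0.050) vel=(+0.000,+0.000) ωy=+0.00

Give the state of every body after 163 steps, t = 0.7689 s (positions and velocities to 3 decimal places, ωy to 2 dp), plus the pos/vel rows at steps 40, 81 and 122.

State at t = 0.7689 s:
  obj    pos=(+2.096,-1.338) vel=(+4.801,-3.349) ωy=+79.09

Key-timestep trajectory:
   step    t(s)  obj.x    obj.z    obj.vx   obj.vz 
     40  0.1887   +0.361  -0.128  +1.178  -0.822
     81  0.3821   +0.706  -0.368  +2.386  -1.665
    122  0.5755   +1.284  -0.771  +3.594  -2.507


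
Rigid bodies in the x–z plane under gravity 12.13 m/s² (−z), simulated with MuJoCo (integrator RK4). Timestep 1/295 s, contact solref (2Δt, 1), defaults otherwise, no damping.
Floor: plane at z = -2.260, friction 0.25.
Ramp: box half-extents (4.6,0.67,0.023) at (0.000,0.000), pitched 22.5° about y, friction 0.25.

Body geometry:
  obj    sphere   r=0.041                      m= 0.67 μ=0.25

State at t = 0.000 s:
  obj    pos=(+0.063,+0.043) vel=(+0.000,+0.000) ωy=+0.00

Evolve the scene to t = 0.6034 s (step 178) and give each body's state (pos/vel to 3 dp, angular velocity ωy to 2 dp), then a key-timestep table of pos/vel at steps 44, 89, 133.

State at t = 0.6034 s:
  obj    pos=(+0.621,-0.188) vel=(+1.848,-0.766) ωy=+48.79

Key-timestep trajectory:
   step    t(s)  obj.x    obj.z    obj.vx   obj.vz 
     44  0.1492   +0.097  +0.029  +0.457  -0.189
     89  0.3017   +0.203  -0.015  +0.924  -0.383
    133  0.4508   +0.374  -0.086  +1.381  -0.572


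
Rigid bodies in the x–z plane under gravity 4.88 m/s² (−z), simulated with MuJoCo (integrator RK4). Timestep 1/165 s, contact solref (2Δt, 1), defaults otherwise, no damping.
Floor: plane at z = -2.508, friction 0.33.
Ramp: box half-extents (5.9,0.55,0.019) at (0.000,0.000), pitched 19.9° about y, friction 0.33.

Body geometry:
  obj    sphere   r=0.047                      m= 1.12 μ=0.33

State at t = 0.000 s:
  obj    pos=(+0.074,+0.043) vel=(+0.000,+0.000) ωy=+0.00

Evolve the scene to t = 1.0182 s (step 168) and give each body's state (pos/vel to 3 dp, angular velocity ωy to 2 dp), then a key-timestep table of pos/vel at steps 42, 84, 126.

State at t = 1.0182 s:
  obj    pos=(+0.652,-0.166) vel=(+1.136,-0.411) ωy=+25.70

Key-timestep trajectory:
   step    t(s)  obj.x    obj.z    obj.vx   obj.vz 
     42  0.2545   +0.110  +0.030  +0.284  -0.103
     84  0.5091   +0.219  -0.009  +0.568  -0.206
    126  0.7636   +0.399  -0.074  +0.852  -0.308


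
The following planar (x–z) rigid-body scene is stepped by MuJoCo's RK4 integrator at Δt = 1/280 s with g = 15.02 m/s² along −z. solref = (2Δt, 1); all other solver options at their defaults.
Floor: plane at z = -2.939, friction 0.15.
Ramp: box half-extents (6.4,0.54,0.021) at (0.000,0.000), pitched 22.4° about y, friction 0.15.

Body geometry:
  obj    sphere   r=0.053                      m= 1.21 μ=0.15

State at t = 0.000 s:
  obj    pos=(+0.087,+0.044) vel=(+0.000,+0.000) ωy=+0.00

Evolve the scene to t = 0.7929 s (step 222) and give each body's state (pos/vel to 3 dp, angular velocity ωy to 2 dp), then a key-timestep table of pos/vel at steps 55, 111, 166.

State at t = 0.7929 s:
  obj    pos=(+1.275,-0.446) vel=(+2.997,-1.235) ωy=+61.14

Key-timestep trajectory:
   step    t(s)  obj.x    obj.z    obj.vx   obj.vz 
     55  0.1964   +0.160  +0.014  +0.743  -0.306
    111  0.3964   +0.384  -0.078  +1.499  -0.618
    166  0.5929   +0.751  -0.230  +2.241  -0.924


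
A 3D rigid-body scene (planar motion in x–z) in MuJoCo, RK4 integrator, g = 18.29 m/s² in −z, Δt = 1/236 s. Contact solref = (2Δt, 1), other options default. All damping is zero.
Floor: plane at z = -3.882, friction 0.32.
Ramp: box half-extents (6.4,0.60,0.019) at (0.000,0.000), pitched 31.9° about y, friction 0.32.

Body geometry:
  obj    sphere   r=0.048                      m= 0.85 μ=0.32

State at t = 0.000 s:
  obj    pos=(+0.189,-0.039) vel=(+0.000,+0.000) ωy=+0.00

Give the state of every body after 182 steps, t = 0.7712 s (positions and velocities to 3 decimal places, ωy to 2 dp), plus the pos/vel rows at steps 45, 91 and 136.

State at t = 0.7712 s:
  obj    pos=(+1.932,-1.124) vel=(+4.520,-2.814) ωy=+110.89

Key-timestep trajectory:
   step    t(s)  obj.x    obj.z    obj.vx   obj.vz 
     45  0.1907   +0.296  -0.105  +1.118  -0.696
     91  0.3856   +0.625  -0.310  +2.260  -1.407
    136  0.5763   +1.162  -0.645  +3.378  -2.102


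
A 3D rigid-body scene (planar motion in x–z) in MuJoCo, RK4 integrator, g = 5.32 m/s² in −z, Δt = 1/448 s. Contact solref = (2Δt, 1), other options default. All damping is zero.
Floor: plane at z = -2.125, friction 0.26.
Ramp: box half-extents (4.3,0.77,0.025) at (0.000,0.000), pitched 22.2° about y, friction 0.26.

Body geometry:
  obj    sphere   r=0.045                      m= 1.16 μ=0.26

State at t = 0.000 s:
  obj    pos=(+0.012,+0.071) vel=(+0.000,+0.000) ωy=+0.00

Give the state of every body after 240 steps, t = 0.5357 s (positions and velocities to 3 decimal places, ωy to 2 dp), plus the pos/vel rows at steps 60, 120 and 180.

State at t = 0.5357 s:
  obj    pos=(+0.203,-0.007) vel=(+0.712,-0.291) ωy=+17.09

Key-timestep trajectory:
   step    t(s)  obj.x    obj.z    obj.vx   obj.vz 
     60  0.1339   +0.024  +0.066  +0.178  -0.073
    120  0.2679   +0.060  +0.051  +0.356  -0.145
    180  0.4018   +0.119  +0.027  +0.534  -0.218


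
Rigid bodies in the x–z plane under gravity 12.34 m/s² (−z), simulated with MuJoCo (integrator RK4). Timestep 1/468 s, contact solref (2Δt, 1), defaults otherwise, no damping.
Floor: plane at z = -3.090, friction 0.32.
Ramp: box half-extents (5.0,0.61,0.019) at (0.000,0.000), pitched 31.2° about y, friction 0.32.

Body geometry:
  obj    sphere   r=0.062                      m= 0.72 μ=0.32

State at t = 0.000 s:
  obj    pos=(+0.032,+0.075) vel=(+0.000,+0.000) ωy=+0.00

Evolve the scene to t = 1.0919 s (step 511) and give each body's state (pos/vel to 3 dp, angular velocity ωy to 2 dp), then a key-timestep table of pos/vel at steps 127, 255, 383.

State at t = 1.0919 s:
  obj    pos=(+2.360,-1.335) vel=(+4.265,-2.583) ωy=+80.41

Key-timestep trajectory:
   step    t(s)  obj.x    obj.z    obj.vx   obj.vz 
    127  0.2714   +0.176  -0.012  +1.060  -0.642
    255  0.5449   +0.612  -0.276  +2.128  -1.289
    383  0.8184   +1.340  -0.717  +3.196  -1.936


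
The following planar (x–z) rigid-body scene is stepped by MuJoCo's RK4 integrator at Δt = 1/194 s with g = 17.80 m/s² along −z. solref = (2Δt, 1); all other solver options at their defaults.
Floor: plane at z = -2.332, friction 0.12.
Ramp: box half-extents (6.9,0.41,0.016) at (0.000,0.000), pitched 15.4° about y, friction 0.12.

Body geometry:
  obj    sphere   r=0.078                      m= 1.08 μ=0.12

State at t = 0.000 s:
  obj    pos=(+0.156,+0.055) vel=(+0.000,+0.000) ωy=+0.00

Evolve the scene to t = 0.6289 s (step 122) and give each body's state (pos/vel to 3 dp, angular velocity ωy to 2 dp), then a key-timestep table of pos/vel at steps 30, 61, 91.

State at t = 0.6289 s:
  obj    pos=(+0.800,-0.123) vel=(+2.047,-0.564) ωy=+27.21

Key-timestep trajectory:
   step    t(s)  obj.x    obj.z    obj.vx   obj.vz 
     30  0.1546   +0.195  +0.044  +0.504  -0.139
     61  0.3144   +0.317  +0.010  +1.024  -0.282
     91  0.4691   +0.514  -0.044  +1.527  -0.421


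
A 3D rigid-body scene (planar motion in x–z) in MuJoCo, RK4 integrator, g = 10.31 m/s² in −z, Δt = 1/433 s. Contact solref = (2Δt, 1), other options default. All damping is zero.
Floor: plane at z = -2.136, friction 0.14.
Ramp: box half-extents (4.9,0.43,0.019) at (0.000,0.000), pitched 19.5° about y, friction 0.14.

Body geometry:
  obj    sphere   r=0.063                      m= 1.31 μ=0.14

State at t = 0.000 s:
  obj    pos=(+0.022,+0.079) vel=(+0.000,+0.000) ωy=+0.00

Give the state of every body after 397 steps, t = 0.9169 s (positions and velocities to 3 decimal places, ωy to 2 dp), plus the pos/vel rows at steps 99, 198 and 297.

State at t = 0.9169 s:
  obj    pos=(+0.996,-0.266) vel=(+2.125,-0.752) ωy=+35.77

Key-timestep trajectory:
   step    t(s)  obj.x    obj.z    obj.vx   obj.vz 
     99  0.2286   +0.083  +0.058  +0.530  -0.188
    198  0.4573   +0.264  -0.007  +1.060  -0.375
    297  0.6859   +0.567  -0.114  +1.590  -0.563


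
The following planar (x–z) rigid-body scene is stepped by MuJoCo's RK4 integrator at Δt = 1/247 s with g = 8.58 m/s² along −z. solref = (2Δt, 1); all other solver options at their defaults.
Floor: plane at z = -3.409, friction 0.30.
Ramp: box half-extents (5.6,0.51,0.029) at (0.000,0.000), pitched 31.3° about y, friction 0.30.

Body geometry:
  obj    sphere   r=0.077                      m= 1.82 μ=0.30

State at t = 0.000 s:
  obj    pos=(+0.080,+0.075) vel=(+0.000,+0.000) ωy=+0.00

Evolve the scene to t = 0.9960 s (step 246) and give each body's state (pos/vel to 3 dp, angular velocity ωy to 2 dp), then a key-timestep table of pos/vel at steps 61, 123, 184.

State at t = 0.9960 s:
  obj    pos=(+1.430,-0.745) vel=(+2.710,-1.647) ωy=+41.17

Key-timestep trajectory:
   step    t(s)  obj.x    obj.z    obj.vx   obj.vz 
     61  0.2470   +0.163  +0.025  +0.672  -0.409
    123  0.4980   +0.418  -0.130  +1.355  -0.824
    184  0.7449   +0.835  -0.384  +2.027  -1.232


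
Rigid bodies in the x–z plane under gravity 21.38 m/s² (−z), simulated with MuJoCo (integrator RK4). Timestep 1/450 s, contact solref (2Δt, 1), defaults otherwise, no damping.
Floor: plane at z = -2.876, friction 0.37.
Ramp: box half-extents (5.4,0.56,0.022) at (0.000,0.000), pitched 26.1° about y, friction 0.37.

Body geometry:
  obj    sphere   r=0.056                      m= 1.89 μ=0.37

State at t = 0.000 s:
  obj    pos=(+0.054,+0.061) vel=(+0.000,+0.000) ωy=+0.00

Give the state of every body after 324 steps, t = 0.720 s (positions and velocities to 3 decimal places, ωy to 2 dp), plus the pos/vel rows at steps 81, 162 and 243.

State at t = 0.720 s:
  obj    pos=(+1.618,-0.706) vel=(+4.344,-2.128) ωy=+86.37

Key-timestep trajectory:
   step    t(s)  obj.x    obj.z    obj.vx   obj.vz 
     81  0.1800   +0.152  +0.013  +1.086  -0.532
    162  0.3600   +0.445  -0.131  +2.172  -1.064
    243  0.5400   +0.934  -0.371  +3.258  -1.596


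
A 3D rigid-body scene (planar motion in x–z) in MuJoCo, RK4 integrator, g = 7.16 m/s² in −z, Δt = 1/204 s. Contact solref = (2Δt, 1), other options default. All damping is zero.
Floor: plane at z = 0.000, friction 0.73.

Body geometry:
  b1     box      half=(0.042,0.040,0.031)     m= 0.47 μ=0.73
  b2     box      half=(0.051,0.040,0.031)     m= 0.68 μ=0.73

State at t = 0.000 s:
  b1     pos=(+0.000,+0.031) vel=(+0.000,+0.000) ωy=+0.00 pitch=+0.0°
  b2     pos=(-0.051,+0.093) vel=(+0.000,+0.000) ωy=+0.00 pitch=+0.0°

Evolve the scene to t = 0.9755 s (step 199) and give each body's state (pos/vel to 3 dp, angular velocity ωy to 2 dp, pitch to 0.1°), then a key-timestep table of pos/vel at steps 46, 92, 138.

State at t = 0.9755 s:
  b1     pos=(+0.000,+0.031) vel=(+0.000,+0.000) ωy=+0.00 pitch=+0.0°
  b2     pos=(-0.100,+0.051) vel=(+0.000,+0.000) ωy=+0.00 pitch=-90.0°

Key-timestep trajectory:
   step    t(s)  b1.x    b1.z    b1.vx   b1.vz   b2.x    b2.z    b2.vx   b2.vz 
     46  0.2255   +0.000  +0.031  +0.000  +0.000   -0.075  +0.068  -0.180  -0.472
     92  0.4510   +0.000  +0.031  +0.000  +0.000   -0.117  +0.058  -0.010  +0.002
    138  0.6765   +0.000  +0.031  +0.000  +0.000   -0.095  +0.053  +0.010  +0.008


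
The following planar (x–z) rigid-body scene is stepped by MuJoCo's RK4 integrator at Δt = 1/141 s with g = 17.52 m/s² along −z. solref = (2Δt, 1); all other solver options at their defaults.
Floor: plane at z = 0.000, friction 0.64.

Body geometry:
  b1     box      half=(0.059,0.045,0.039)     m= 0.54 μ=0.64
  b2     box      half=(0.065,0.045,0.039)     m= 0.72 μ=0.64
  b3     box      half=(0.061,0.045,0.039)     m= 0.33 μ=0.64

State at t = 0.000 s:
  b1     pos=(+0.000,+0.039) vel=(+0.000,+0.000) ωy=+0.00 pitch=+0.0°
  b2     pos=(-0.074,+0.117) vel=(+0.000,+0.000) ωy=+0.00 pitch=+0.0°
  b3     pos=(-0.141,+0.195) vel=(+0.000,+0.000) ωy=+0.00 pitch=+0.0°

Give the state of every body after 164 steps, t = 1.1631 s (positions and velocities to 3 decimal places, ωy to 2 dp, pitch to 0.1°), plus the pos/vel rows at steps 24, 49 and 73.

State at t = 1.1631 s:
  b1     pos=(+0.000,+0.039) vel=(+0.000,+0.000) ωy=+0.00 pitch=+0.0°
  b2     pos=(-0.136,+0.065) vel=(+0.000,+0.000) ωy=+0.00 pitch=-90.0°
  b3     pos=(-0.263,+0.061) vel=(+0.000,+0.000) ωy=+0.00 pitch=-90.0°

Key-timestep trajectory:
   step    t(s)  b1.x    b1.z    b1.vx   b1.vz   b2.x    b2.z    b2.vx   b2.vz   b3.x    b3.z    b3.vx   b3.vz 
     24  0.1702   +0.000  +0.039  +0.000  +0.000   -0.109  +0.071  -0.479  -0.247   -0.223  +0.060  -0.566  -0.305
     49  0.3475   +0.000  +0.039  +0.000  +0.000   -0.157  +0.074  +0.051  -0.013   -0.277  +0.068  +0.098  -0.034
     73  0.5177   +0.000  +0.039  +0.000  +0.000   -0.130  +0.068  -0.108  -0.042   -0.264  +0.061  +0.037  +0.008


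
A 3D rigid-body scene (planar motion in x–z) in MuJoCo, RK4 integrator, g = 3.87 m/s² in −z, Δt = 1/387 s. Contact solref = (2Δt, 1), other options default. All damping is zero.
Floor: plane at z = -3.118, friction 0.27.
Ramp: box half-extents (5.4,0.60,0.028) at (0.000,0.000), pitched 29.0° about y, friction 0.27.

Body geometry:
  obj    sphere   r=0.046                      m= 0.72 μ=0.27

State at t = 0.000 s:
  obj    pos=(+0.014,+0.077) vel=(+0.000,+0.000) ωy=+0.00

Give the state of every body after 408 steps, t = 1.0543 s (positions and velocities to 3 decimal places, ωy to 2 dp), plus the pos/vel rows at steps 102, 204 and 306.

State at t = 1.0543 s:
  obj    pos=(+0.665,-0.284) vel=(+1.236,-0.685) ωy=+30.71

Key-timestep trajectory:
   step    t(s)  obj.x    obj.z    obj.vx   obj.vz 
    102  0.2636   +0.055  +0.054  +0.309  -0.171
    204  0.5271   +0.177  -0.013  +0.618  -0.343
    306  0.7907   +0.380  -0.126  +0.927  -0.514


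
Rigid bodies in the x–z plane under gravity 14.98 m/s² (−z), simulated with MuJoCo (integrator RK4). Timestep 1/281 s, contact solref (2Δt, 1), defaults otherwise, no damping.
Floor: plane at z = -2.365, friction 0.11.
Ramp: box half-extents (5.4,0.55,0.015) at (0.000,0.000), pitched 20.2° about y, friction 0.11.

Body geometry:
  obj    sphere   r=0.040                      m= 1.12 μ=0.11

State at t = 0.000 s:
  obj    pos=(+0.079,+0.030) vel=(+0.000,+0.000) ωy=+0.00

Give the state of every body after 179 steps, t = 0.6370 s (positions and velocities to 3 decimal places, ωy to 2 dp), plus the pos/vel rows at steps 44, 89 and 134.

State at t = 0.6370 s:
  obj    pos=(+0.783,-0.229) vel=(+2.209,-0.813) ωy=+58.82

Key-timestep trajectory:
   step    t(s)  obj.x    obj.z    obj.vx   obj.vz 
     44  0.1566   +0.121  +0.014  +0.543  -0.200
     89  0.3167   +0.253  -0.034  +1.098  -0.404
    134  0.4769   +0.473  -0.116  +1.654  -0.608


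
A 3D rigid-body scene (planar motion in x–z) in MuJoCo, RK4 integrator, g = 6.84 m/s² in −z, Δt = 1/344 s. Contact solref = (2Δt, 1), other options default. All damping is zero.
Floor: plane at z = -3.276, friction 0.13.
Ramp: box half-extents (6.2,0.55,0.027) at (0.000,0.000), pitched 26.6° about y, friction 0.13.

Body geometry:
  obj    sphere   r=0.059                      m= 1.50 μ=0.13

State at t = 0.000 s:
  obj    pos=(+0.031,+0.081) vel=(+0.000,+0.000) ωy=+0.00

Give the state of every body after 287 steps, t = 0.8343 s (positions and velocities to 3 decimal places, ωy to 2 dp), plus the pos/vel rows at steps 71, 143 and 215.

State at t = 0.8343 s:
  obj    pos=(+0.737,-0.273) vel=(+1.691,-0.848) ωy=+28.10

Key-timestep trajectory:
   step    t(s)  obj.x    obj.z    obj.vx   obj.vz 
     71  0.2064   +0.074  +0.059  +0.420  -0.205
    143  0.4157   +0.206  -0.007  +0.842  -0.424
    215  0.6250   +0.427  -0.118  +1.268  -0.634


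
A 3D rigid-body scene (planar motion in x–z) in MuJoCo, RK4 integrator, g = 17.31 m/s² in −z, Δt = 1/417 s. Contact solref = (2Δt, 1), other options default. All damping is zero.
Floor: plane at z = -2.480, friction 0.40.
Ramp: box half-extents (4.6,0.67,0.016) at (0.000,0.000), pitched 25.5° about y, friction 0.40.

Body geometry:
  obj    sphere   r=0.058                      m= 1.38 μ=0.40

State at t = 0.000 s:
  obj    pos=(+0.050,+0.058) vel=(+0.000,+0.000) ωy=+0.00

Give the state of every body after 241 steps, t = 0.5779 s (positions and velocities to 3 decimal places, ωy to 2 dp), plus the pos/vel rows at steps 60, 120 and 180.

State at t = 0.5779 s:
  obj    pos=(+0.852,-0.325) vel=(+2.777,-1.324) ωy=+53.03

Key-timestep trajectory:
   step    t(s)  obj.x    obj.z    obj.vx   obj.vz 
     60  0.1439   +0.100  +0.034  +0.691  -0.330
    120  0.2878   +0.249  -0.037  +1.383  -0.660
    180  0.4317   +0.498  -0.155  +2.074  -0.989


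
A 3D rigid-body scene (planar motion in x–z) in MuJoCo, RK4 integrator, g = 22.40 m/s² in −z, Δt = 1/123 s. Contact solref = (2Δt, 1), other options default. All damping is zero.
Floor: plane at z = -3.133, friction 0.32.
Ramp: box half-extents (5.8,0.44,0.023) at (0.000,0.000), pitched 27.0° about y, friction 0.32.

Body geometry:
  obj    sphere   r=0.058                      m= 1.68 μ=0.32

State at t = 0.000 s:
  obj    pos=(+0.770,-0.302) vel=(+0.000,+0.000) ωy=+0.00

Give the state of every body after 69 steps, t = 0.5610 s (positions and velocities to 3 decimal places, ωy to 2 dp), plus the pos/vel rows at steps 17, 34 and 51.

State at t = 0.5610 s:
  obj    pos=(+1.789,-0.820) vel=(+3.631,-1.850) ωy=+70.23

Key-timestep trajectory:
   step    t(s)  obj.x    obj.z    obj.vx   obj.vz 
     17  0.1382   +0.832  -0.333  +0.895  -0.456
     34  0.2764   +1.018  -0.428  +1.789  -0.912
     51  0.4146   +1.327  -0.585  +2.684  -1.367


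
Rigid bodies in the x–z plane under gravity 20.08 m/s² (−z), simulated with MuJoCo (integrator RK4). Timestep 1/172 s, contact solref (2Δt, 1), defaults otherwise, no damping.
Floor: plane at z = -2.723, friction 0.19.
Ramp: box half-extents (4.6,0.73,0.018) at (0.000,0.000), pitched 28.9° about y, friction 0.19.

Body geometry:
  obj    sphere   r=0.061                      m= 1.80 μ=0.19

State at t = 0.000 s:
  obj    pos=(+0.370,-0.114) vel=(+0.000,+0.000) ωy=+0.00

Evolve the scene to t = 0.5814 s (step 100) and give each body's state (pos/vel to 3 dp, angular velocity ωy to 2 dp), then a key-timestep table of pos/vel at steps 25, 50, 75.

State at t = 0.5814 s:
  obj    pos=(+1.396,-0.680) vel=(+3.529,-1.948) ωy=+66.03

Key-timestep trajectory:
   step    t(s)  obj.x    obj.z    obj.vx   obj.vz 
     25  0.1453   +0.434  -0.149  +0.883  -0.487
     50  0.2907   +0.627  -0.256  +1.765  -0.974
     75  0.4360   +0.947  -0.433  +2.647  -1.461
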